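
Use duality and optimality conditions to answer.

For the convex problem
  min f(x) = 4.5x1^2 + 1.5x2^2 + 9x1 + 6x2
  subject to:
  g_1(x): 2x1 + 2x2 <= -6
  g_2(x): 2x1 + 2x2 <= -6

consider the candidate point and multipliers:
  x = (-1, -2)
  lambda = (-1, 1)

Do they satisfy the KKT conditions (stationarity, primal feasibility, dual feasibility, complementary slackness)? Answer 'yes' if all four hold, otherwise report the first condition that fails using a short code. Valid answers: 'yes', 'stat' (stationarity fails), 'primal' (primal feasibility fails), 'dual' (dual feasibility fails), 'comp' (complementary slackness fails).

Gradient of f: grad f(x) = Q x + c = (0, 0)
Constraint values g_i(x) = a_i^T x - b_i:
  g_1((-1, -2)) = 0
  g_2((-1, -2)) = 0
Stationarity residual: grad f(x) + sum_i lambda_i a_i = (0, 0)
  -> stationarity OK
Primal feasibility (all g_i <= 0): OK
Dual feasibility (all lambda_i >= 0): FAILS
Complementary slackness (lambda_i * g_i(x) = 0 for all i): OK

Verdict: the first failing condition is dual_feasibility -> dual.

dual


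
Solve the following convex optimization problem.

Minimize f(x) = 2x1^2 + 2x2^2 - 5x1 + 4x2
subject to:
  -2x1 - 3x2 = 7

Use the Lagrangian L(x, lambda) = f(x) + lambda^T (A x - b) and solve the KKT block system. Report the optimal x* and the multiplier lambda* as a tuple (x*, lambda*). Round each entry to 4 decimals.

Form the Lagrangian:
  L(x, lambda) = (1/2) x^T Q x + c^T x + lambda^T (A x - b)
Stationarity (grad_x L = 0): Q x + c + A^T lambda = 0.
Primal feasibility: A x = b.

This gives the KKT block system:
  [ Q   A^T ] [ x     ]   [-c ]
  [ A    0  ] [ lambda ] = [ b ]

Solving the linear system:
  x*      = (0.25, -2.5)
  lambda* = (-2)
  f(x*)   = 1.375

x* = (0.25, -2.5), lambda* = (-2)


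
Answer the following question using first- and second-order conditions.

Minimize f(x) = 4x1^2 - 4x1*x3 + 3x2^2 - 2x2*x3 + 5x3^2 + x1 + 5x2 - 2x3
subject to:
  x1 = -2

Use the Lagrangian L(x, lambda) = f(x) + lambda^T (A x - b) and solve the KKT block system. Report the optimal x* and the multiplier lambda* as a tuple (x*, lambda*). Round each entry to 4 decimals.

Form the Lagrangian:
  L(x, lambda) = (1/2) x^T Q x + c^T x + lambda^T (A x - b)
Stationarity (grad_x L = 0): Q x + c + A^T lambda = 0.
Primal feasibility: A x = b.

This gives the KKT block system:
  [ Q   A^T ] [ x     ]   [-c ]
  [ A    0  ] [ lambda ] = [ b ]

Solving the linear system:
  x*      = (-2, -1.1071, -0.8214)
  lambda* = (11.7143)
  f(x*)   = 8.7679

x* = (-2, -1.1071, -0.8214), lambda* = (11.7143)


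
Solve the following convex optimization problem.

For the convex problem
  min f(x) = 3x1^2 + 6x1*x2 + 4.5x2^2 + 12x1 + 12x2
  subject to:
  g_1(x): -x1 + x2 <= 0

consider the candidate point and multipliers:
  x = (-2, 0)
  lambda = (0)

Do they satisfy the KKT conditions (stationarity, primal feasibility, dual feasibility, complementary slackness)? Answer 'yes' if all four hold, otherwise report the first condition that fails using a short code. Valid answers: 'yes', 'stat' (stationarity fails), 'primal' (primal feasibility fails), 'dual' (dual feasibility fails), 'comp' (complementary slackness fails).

Gradient of f: grad f(x) = Q x + c = (0, 0)
Constraint values g_i(x) = a_i^T x - b_i:
  g_1((-2, 0)) = 2
Stationarity residual: grad f(x) + sum_i lambda_i a_i = (0, 0)
  -> stationarity OK
Primal feasibility (all g_i <= 0): FAILS
Dual feasibility (all lambda_i >= 0): OK
Complementary slackness (lambda_i * g_i(x) = 0 for all i): OK

Verdict: the first failing condition is primal_feasibility -> primal.

primal


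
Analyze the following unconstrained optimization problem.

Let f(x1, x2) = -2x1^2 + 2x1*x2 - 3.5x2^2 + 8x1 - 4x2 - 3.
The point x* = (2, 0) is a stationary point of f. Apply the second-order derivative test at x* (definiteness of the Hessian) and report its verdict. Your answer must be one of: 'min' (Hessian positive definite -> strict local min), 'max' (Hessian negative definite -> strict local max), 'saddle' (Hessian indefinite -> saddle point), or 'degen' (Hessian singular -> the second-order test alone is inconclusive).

Compute the Hessian H = grad^2 f:
  H = [[-4, 2], [2, -7]]
Verify stationarity: grad f(x*) = H x* + g = (0, 0).
Eigenvalues of H: -8, -3.
Both eigenvalues < 0, so H is negative definite -> x* is a strict local max.

max


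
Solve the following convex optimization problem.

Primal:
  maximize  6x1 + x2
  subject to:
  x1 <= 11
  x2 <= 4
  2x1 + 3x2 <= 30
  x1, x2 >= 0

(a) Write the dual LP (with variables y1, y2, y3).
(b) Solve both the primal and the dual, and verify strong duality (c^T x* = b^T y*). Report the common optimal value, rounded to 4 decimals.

The standard primal-dual pair for 'max c^T x s.t. A x <= b, x >= 0' is:
  Dual:  min b^T y  s.t.  A^T y >= c,  y >= 0.

So the dual LP is:
  minimize  11y1 + 4y2 + 30y3
  subject to:
    y1 + 2y3 >= 6
    y2 + 3y3 >= 1
    y1, y2, y3 >= 0

Solving the primal: x* = (11, 2.6667).
  primal value c^T x* = 68.6667.
Solving the dual: y* = (5.3333, 0, 0.3333).
  dual value b^T y* = 68.6667.
Strong duality: c^T x* = b^T y*. Confirmed.

68.6667


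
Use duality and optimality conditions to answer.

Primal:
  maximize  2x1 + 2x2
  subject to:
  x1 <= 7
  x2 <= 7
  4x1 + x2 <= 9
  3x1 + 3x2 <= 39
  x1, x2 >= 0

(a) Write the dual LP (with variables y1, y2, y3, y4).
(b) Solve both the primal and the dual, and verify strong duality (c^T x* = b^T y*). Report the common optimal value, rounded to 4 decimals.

The standard primal-dual pair for 'max c^T x s.t. A x <= b, x >= 0' is:
  Dual:  min b^T y  s.t.  A^T y >= c,  y >= 0.

So the dual LP is:
  minimize  7y1 + 7y2 + 9y3 + 39y4
  subject to:
    y1 + 4y3 + 3y4 >= 2
    y2 + y3 + 3y4 >= 2
    y1, y2, y3, y4 >= 0

Solving the primal: x* = (0.5, 7).
  primal value c^T x* = 15.
Solving the dual: y* = (0, 1.5, 0.5, 0).
  dual value b^T y* = 15.
Strong duality: c^T x* = b^T y*. Confirmed.

15


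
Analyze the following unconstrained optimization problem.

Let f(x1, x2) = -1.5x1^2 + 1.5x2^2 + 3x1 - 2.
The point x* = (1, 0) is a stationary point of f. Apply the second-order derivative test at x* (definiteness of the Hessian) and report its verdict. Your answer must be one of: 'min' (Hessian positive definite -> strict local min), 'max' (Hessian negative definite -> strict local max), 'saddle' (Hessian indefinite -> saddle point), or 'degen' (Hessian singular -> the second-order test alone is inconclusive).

Compute the Hessian H = grad^2 f:
  H = [[-3, 0], [0, 3]]
Verify stationarity: grad f(x*) = H x* + g = (0, 0).
Eigenvalues of H: -3, 3.
Eigenvalues have mixed signs, so H is indefinite -> x* is a saddle point.

saddle


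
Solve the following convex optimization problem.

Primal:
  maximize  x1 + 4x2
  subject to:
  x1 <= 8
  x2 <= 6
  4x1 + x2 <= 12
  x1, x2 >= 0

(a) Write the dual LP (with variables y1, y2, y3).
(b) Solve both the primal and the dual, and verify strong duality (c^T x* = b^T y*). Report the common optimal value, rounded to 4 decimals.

The standard primal-dual pair for 'max c^T x s.t. A x <= b, x >= 0' is:
  Dual:  min b^T y  s.t.  A^T y >= c,  y >= 0.

So the dual LP is:
  minimize  8y1 + 6y2 + 12y3
  subject to:
    y1 + 4y3 >= 1
    y2 + y3 >= 4
    y1, y2, y3 >= 0

Solving the primal: x* = (1.5, 6).
  primal value c^T x* = 25.5.
Solving the dual: y* = (0, 3.75, 0.25).
  dual value b^T y* = 25.5.
Strong duality: c^T x* = b^T y*. Confirmed.

25.5


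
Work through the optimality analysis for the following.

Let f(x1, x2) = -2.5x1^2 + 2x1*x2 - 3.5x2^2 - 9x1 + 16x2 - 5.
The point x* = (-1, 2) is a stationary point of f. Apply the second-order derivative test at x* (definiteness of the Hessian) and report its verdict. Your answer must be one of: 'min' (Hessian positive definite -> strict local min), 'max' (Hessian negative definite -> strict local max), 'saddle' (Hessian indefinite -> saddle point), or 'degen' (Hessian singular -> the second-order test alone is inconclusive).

Compute the Hessian H = grad^2 f:
  H = [[-5, 2], [2, -7]]
Verify stationarity: grad f(x*) = H x* + g = (0, 0).
Eigenvalues of H: -8.2361, -3.7639.
Both eigenvalues < 0, so H is negative definite -> x* is a strict local max.

max


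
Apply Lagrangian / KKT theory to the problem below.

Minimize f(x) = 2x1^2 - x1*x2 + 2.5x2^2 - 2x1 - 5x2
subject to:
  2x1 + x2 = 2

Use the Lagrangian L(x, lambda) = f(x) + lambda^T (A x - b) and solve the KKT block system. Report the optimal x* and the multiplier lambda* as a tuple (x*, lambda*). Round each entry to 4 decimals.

Form the Lagrangian:
  L(x, lambda) = (1/2) x^T Q x + c^T x + lambda^T (A x - b)
Stationarity (grad_x L = 0): Q x + c + A^T lambda = 0.
Primal feasibility: A x = b.

This gives the KKT block system:
  [ Q   A^T ] [ x     ]   [-c ]
  [ A    0  ] [ lambda ] = [ b ]

Solving the linear system:
  x*      = (0.5, 1)
  lambda* = (0.5)
  f(x*)   = -3.5

x* = (0.5, 1), lambda* = (0.5)


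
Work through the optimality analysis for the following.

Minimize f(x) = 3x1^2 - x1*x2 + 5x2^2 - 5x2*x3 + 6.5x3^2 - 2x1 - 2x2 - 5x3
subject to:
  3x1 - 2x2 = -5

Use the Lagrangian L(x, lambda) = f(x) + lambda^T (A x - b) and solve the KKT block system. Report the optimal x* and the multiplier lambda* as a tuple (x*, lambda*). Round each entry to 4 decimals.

Form the Lagrangian:
  L(x, lambda) = (1/2) x^T Q x + c^T x + lambda^T (A x - b)
Stationarity (grad_x L = 0): Q x + c + A^T lambda = 0.
Primal feasibility: A x = b.

This gives the KKT block system:
  [ Q   A^T ] [ x     ]   [-c ]
  [ A    0  ] [ lambda ] = [ b ]

Solving the linear system:
  x*      = (-0.9401, 1.0899, 0.8038)
  lambda* = (2.9101)
  f(x*)   = 5.1158

x* = (-0.9401, 1.0899, 0.8038), lambda* = (2.9101)


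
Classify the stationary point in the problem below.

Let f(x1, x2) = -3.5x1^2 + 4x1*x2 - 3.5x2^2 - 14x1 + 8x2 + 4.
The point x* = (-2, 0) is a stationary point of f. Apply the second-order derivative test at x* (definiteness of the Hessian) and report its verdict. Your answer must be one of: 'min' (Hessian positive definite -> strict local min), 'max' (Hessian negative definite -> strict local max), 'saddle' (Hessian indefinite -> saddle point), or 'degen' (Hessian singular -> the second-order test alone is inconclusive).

Compute the Hessian H = grad^2 f:
  H = [[-7, 4], [4, -7]]
Verify stationarity: grad f(x*) = H x* + g = (0, 0).
Eigenvalues of H: -11, -3.
Both eigenvalues < 0, so H is negative definite -> x* is a strict local max.

max


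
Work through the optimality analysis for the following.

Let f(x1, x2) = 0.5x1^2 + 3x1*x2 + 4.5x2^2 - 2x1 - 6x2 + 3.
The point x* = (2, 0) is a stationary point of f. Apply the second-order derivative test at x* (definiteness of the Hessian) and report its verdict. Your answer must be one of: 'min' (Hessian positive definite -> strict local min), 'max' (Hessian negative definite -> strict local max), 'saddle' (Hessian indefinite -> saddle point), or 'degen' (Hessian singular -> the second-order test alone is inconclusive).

Compute the Hessian H = grad^2 f:
  H = [[1, 3], [3, 9]]
Verify stationarity: grad f(x*) = H x* + g = (0, 0).
Eigenvalues of H: 0, 10.
H has a zero eigenvalue (singular; positive semidefinite but not definite), so H is neither positive definite, negative definite, nor indefinite. The second-order test alone is inconclusive -> degen.
(Indeed, f is constant along the null direction of H through x*, so x* is not a strict local extremum.)

degen


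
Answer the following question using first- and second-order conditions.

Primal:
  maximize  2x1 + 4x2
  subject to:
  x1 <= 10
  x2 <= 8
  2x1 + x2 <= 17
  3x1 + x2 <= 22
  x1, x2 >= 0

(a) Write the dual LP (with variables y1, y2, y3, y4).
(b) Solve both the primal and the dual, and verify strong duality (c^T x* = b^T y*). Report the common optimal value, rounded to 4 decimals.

The standard primal-dual pair for 'max c^T x s.t. A x <= b, x >= 0' is:
  Dual:  min b^T y  s.t.  A^T y >= c,  y >= 0.

So the dual LP is:
  minimize  10y1 + 8y2 + 17y3 + 22y4
  subject to:
    y1 + 2y3 + 3y4 >= 2
    y2 + y3 + y4 >= 4
    y1, y2, y3, y4 >= 0

Solving the primal: x* = (4.5, 8).
  primal value c^T x* = 41.
Solving the dual: y* = (0, 3, 1, 0).
  dual value b^T y* = 41.
Strong duality: c^T x* = b^T y*. Confirmed.

41


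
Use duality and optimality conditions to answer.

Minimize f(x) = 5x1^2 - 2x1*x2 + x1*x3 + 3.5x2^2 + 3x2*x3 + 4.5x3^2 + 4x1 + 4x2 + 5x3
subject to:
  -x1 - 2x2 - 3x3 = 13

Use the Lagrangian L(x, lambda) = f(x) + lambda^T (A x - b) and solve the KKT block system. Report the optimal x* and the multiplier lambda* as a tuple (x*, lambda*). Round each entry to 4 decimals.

Form the Lagrangian:
  L(x, lambda) = (1/2) x^T Q x + c^T x + lambda^T (A x - b)
Stationarity (grad_x L = 0): Q x + c + A^T lambda = 0.
Primal feasibility: A x = b.

This gives the KKT block system:
  [ Q   A^T ] [ x     ]   [-c ]
  [ A    0  ] [ lambda ] = [ b ]

Solving the linear system:
  x*      = (-1.4345, -2.2939, -2.3259)
  lambda* = (-8.0831)
  f(x*)   = 39.2684

x* = (-1.4345, -2.2939, -2.3259), lambda* = (-8.0831)


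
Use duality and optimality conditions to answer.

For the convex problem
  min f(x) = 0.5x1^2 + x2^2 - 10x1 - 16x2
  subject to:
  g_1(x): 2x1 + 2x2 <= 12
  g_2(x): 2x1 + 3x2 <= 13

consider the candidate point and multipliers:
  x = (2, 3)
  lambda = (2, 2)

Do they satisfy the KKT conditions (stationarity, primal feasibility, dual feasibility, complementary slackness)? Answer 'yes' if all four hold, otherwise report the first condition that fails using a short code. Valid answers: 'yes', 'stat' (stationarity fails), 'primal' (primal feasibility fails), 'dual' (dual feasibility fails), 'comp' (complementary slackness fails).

Gradient of f: grad f(x) = Q x + c = (-8, -10)
Constraint values g_i(x) = a_i^T x - b_i:
  g_1((2, 3)) = -2
  g_2((2, 3)) = 0
Stationarity residual: grad f(x) + sum_i lambda_i a_i = (0, 0)
  -> stationarity OK
Primal feasibility (all g_i <= 0): OK
Dual feasibility (all lambda_i >= 0): OK
Complementary slackness (lambda_i * g_i(x) = 0 for all i): FAILS

Verdict: the first failing condition is complementary_slackness -> comp.

comp


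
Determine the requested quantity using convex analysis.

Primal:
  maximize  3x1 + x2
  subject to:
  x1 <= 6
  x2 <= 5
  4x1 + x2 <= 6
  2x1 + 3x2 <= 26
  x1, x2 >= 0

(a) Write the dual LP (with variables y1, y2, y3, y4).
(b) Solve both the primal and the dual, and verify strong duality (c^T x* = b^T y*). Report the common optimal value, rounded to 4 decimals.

The standard primal-dual pair for 'max c^T x s.t. A x <= b, x >= 0' is:
  Dual:  min b^T y  s.t.  A^T y >= c,  y >= 0.

So the dual LP is:
  minimize  6y1 + 5y2 + 6y3 + 26y4
  subject to:
    y1 + 4y3 + 2y4 >= 3
    y2 + y3 + 3y4 >= 1
    y1, y2, y3, y4 >= 0

Solving the primal: x* = (0.25, 5).
  primal value c^T x* = 5.75.
Solving the dual: y* = (0, 0.25, 0.75, 0).
  dual value b^T y* = 5.75.
Strong duality: c^T x* = b^T y*. Confirmed.

5.75


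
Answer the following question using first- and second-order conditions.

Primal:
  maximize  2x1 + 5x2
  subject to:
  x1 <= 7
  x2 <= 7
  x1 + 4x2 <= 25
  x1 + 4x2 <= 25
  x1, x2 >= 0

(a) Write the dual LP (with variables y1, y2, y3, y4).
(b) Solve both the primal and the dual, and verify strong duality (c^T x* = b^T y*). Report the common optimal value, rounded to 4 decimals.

The standard primal-dual pair for 'max c^T x s.t. A x <= b, x >= 0' is:
  Dual:  min b^T y  s.t.  A^T y >= c,  y >= 0.

So the dual LP is:
  minimize  7y1 + 7y2 + 25y3 + 25y4
  subject to:
    y1 + y3 + y4 >= 2
    y2 + 4y3 + 4y4 >= 5
    y1, y2, y3, y4 >= 0

Solving the primal: x* = (7, 4.5).
  primal value c^T x* = 36.5.
Solving the dual: y* = (0.75, 0, 1.25, 0).
  dual value b^T y* = 36.5.
Strong duality: c^T x* = b^T y*. Confirmed.

36.5


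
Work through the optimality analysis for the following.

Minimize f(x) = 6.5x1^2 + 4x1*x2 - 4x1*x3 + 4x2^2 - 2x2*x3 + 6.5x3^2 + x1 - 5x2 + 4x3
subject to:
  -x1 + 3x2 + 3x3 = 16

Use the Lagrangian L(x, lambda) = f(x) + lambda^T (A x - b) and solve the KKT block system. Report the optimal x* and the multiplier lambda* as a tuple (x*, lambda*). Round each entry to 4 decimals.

Form the Lagrangian:
  L(x, lambda) = (1/2) x^T Q x + c^T x + lambda^T (A x - b)
Stationarity (grad_x L = 0): Q x + c + A^T lambda = 0.
Primal feasibility: A x = b.

This gives the KKT block system:
  [ Q   A^T ] [ x     ]   [-c ]
  [ A    0  ] [ lambda ] = [ b ]

Solving the linear system:
  x*      = (-1.2954, 3.7155, 1.1861)
  lambda* = (-5.7232)
  f(x*)   = 38.2217

x* = (-1.2954, 3.7155, 1.1861), lambda* = (-5.7232)


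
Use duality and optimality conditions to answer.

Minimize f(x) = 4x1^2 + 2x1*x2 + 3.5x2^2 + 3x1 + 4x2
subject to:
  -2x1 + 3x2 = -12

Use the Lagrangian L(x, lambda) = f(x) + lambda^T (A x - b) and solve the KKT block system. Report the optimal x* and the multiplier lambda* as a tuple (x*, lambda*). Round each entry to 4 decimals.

Form the Lagrangian:
  L(x, lambda) = (1/2) x^T Q x + c^T x + lambda^T (A x - b)
Stationarity (grad_x L = 0): Q x + c + A^T lambda = 0.
Primal feasibility: A x = b.

This gives the KKT block system:
  [ Q   A^T ] [ x     ]   [-c ]
  [ A    0  ] [ lambda ] = [ b ]

Solving the linear system:
  x*      = (1.5242, -2.9839)
  lambda* = (4.6129)
  f(x*)   = 23.996

x* = (1.5242, -2.9839), lambda* = (4.6129)


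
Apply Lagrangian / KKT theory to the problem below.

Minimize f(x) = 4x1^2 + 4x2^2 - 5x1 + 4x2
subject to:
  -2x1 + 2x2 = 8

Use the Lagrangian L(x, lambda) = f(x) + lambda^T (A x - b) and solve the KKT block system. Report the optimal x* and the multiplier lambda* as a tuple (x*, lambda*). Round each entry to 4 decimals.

Form the Lagrangian:
  L(x, lambda) = (1/2) x^T Q x + c^T x + lambda^T (A x - b)
Stationarity (grad_x L = 0): Q x + c + A^T lambda = 0.
Primal feasibility: A x = b.

This gives the KKT block system:
  [ Q   A^T ] [ x     ]   [-c ]
  [ A    0  ] [ lambda ] = [ b ]

Solving the linear system:
  x*      = (-1.9375, 2.0625)
  lambda* = (-10.25)
  f(x*)   = 49.9688

x* = (-1.9375, 2.0625), lambda* = (-10.25)


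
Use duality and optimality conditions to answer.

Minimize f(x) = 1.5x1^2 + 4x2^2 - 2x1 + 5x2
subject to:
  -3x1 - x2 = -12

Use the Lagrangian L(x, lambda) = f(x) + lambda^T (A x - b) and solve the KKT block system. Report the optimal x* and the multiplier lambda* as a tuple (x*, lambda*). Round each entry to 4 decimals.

Form the Lagrangian:
  L(x, lambda) = (1/2) x^T Q x + c^T x + lambda^T (A x - b)
Stationarity (grad_x L = 0): Q x + c + A^T lambda = 0.
Primal feasibility: A x = b.

This gives the KKT block system:
  [ Q   A^T ] [ x     ]   [-c ]
  [ A    0  ] [ lambda ] = [ b ]

Solving the linear system:
  x*      = (4.0667, -0.2)
  lambda* = (3.4)
  f(x*)   = 15.8333

x* = (4.0667, -0.2), lambda* = (3.4)


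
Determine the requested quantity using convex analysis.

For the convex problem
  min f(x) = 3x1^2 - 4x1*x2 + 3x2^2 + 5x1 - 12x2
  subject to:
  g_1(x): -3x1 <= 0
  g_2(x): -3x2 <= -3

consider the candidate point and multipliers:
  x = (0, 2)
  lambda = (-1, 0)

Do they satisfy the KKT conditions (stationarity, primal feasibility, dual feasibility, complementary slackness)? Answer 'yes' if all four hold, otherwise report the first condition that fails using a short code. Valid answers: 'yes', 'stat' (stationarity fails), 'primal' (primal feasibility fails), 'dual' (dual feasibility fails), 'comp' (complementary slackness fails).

Gradient of f: grad f(x) = Q x + c = (-3, 0)
Constraint values g_i(x) = a_i^T x - b_i:
  g_1((0, 2)) = 0
  g_2((0, 2)) = -3
Stationarity residual: grad f(x) + sum_i lambda_i a_i = (0, 0)
  -> stationarity OK
Primal feasibility (all g_i <= 0): OK
Dual feasibility (all lambda_i >= 0): FAILS
Complementary slackness (lambda_i * g_i(x) = 0 for all i): OK

Verdict: the first failing condition is dual_feasibility -> dual.

dual


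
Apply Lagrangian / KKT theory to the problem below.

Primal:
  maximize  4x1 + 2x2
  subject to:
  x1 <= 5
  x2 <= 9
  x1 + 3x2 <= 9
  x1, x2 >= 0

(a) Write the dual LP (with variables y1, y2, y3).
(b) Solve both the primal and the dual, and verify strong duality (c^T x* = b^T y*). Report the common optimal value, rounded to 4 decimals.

The standard primal-dual pair for 'max c^T x s.t. A x <= b, x >= 0' is:
  Dual:  min b^T y  s.t.  A^T y >= c,  y >= 0.

So the dual LP is:
  minimize  5y1 + 9y2 + 9y3
  subject to:
    y1 + y3 >= 4
    y2 + 3y3 >= 2
    y1, y2, y3 >= 0

Solving the primal: x* = (5, 1.3333).
  primal value c^T x* = 22.6667.
Solving the dual: y* = (3.3333, 0, 0.6667).
  dual value b^T y* = 22.6667.
Strong duality: c^T x* = b^T y*. Confirmed.

22.6667


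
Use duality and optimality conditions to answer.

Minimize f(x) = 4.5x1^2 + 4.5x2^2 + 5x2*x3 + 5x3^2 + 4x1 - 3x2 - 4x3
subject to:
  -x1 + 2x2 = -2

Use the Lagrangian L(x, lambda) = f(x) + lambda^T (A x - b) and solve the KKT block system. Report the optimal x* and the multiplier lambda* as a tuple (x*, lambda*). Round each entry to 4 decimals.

Form the Lagrangian:
  L(x, lambda) = (1/2) x^T Q x + c^T x + lambda^T (A x - b)
Stationarity (grad_x L = 0): Q x + c + A^T lambda = 0.
Primal feasibility: A x = b.

This gives the KKT block system:
  [ Q   A^T ] [ x     ]   [-c ]
  [ A    0  ] [ lambda ] = [ b ]

Solving the linear system:
  x*      = (-0.0235, -1.0118, 0.9059)
  lambda* = (3.7882)
  f(x*)   = 3.4471

x* = (-0.0235, -1.0118, 0.9059), lambda* = (3.7882)


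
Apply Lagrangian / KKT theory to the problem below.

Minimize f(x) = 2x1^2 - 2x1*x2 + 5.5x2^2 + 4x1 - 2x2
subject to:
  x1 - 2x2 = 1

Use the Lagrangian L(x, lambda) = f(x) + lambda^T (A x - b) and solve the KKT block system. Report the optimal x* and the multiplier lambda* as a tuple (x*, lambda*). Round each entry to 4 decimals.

Form the Lagrangian:
  L(x, lambda) = (1/2) x^T Q x + c^T x + lambda^T (A x - b)
Stationarity (grad_x L = 0): Q x + c + A^T lambda = 0.
Primal feasibility: A x = b.

This gives the KKT block system:
  [ Q   A^T ] [ x     ]   [-c ]
  [ A    0  ] [ lambda ] = [ b ]

Solving the linear system:
  x*      = (-0.2632, -0.6316)
  lambda* = (-4.2105)
  f(x*)   = 2.2105

x* = (-0.2632, -0.6316), lambda* = (-4.2105)


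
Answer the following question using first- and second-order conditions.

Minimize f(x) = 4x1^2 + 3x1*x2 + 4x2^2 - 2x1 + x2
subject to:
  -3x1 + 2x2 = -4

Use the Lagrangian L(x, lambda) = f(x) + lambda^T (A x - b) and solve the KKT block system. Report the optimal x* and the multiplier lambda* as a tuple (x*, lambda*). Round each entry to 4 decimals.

Form the Lagrangian:
  L(x, lambda) = (1/2) x^T Q x + c^T x + lambda^T (A x - b)
Stationarity (grad_x L = 0): Q x + c + A^T lambda = 0.
Primal feasibility: A x = b.

This gives the KKT block system:
  [ Q   A^T ] [ x     ]   [-c ]
  [ A    0  ] [ lambda ] = [ b ]

Solving the linear system:
  x*      = (0.8714, -0.6929)
  lambda* = (0.9643)
  f(x*)   = 0.7107

x* = (0.8714, -0.6929), lambda* = (0.9643)


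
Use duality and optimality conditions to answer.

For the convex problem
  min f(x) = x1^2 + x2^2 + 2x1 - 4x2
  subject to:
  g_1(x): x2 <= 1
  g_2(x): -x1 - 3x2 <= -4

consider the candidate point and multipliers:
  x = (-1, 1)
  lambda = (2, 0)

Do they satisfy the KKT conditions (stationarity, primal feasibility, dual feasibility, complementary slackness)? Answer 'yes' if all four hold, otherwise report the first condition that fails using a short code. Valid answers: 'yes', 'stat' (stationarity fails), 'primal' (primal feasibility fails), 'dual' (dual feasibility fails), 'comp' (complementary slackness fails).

Gradient of f: grad f(x) = Q x + c = (0, -2)
Constraint values g_i(x) = a_i^T x - b_i:
  g_1((-1, 1)) = 0
  g_2((-1, 1)) = 2
Stationarity residual: grad f(x) + sum_i lambda_i a_i = (0, 0)
  -> stationarity OK
Primal feasibility (all g_i <= 0): FAILS
Dual feasibility (all lambda_i >= 0): OK
Complementary slackness (lambda_i * g_i(x) = 0 for all i): OK

Verdict: the first failing condition is primal_feasibility -> primal.

primal


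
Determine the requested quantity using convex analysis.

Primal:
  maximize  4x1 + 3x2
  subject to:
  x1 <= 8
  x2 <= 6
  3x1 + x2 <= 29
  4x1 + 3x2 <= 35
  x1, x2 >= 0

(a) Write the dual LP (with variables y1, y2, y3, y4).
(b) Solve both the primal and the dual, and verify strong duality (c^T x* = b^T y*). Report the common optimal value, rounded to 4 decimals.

The standard primal-dual pair for 'max c^T x s.t. A x <= b, x >= 0' is:
  Dual:  min b^T y  s.t.  A^T y >= c,  y >= 0.

So the dual LP is:
  minimize  8y1 + 6y2 + 29y3 + 35y4
  subject to:
    y1 + 3y3 + 4y4 >= 4
    y2 + y3 + 3y4 >= 3
    y1, y2, y3, y4 >= 0

Solving the primal: x* = (8, 1).
  primal value c^T x* = 35.
Solving the dual: y* = (0, 0, 0, 1).
  dual value b^T y* = 35.
Strong duality: c^T x* = b^T y*. Confirmed.

35


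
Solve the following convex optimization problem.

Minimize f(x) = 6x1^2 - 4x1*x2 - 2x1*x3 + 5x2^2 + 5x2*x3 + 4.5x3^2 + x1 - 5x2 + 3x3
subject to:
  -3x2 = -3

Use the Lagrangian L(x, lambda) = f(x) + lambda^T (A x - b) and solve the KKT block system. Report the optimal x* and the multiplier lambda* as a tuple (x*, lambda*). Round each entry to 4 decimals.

Form the Lagrangian:
  L(x, lambda) = (1/2) x^T Q x + c^T x + lambda^T (A x - b)
Stationarity (grad_x L = 0): Q x + c + A^T lambda = 0.
Primal feasibility: A x = b.

This gives the KKT block system:
  [ Q   A^T ] [ x     ]   [-c ]
  [ A    0  ] [ lambda ] = [ b ]

Solving the linear system:
  x*      = (0.1058, 1, -0.8654)
  lambda* = (0.0833)
  f(x*)   = -3.6202

x* = (0.1058, 1, -0.8654), lambda* = (0.0833)


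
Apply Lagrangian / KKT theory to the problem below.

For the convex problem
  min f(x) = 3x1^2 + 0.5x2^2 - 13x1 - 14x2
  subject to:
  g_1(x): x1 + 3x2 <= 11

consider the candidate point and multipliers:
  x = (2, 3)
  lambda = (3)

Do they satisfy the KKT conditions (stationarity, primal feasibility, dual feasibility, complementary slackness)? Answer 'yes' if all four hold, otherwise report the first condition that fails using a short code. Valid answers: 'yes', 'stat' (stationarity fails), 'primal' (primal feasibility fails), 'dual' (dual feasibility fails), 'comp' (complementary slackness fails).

Gradient of f: grad f(x) = Q x + c = (-1, -11)
Constraint values g_i(x) = a_i^T x - b_i:
  g_1((2, 3)) = 0
Stationarity residual: grad f(x) + sum_i lambda_i a_i = (2, -2)
  -> stationarity FAILS
Primal feasibility (all g_i <= 0): OK
Dual feasibility (all lambda_i >= 0): OK
Complementary slackness (lambda_i * g_i(x) = 0 for all i): OK

Verdict: the first failing condition is stationarity -> stat.

stat


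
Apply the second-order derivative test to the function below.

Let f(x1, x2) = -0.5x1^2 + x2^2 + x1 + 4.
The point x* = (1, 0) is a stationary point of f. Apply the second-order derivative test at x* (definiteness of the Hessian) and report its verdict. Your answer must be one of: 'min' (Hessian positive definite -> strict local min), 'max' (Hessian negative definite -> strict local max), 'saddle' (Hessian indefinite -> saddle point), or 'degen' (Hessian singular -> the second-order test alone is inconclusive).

Compute the Hessian H = grad^2 f:
  H = [[-1, 0], [0, 2]]
Verify stationarity: grad f(x*) = H x* + g = (0, 0).
Eigenvalues of H: -1, 2.
Eigenvalues have mixed signs, so H is indefinite -> x* is a saddle point.

saddle


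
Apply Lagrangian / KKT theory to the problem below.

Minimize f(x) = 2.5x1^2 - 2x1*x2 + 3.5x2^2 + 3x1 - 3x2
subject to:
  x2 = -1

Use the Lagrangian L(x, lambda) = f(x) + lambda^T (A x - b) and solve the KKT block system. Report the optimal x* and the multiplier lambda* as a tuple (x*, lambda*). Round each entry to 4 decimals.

Form the Lagrangian:
  L(x, lambda) = (1/2) x^T Q x + c^T x + lambda^T (A x - b)
Stationarity (grad_x L = 0): Q x + c + A^T lambda = 0.
Primal feasibility: A x = b.

This gives the KKT block system:
  [ Q   A^T ] [ x     ]   [-c ]
  [ A    0  ] [ lambda ] = [ b ]

Solving the linear system:
  x*      = (-1, -1)
  lambda* = (8)
  f(x*)   = 4

x* = (-1, -1), lambda* = (8)


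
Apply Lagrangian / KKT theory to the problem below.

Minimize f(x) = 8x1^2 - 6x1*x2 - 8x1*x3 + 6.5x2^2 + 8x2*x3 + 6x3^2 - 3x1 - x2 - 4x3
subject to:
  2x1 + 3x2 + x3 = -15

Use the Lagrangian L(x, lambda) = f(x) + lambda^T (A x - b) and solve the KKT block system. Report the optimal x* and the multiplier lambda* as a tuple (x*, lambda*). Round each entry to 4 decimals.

Form the Lagrangian:
  L(x, lambda) = (1/2) x^T Q x + c^T x + lambda^T (A x - b)
Stationarity (grad_x L = 0): Q x + c + A^T lambda = 0.
Primal feasibility: A x = b.

This gives the KKT block system:
  [ Q   A^T ] [ x     ]   [-c ]
  [ A    0  ] [ lambda ] = [ b ]

Solving the linear system:
  x*      = (-2.2918, -3.5809, 0.3264)
  lambda* = (10.3969)
  f(x*)   = 82.5519

x* = (-2.2918, -3.5809, 0.3264), lambda* = (10.3969)


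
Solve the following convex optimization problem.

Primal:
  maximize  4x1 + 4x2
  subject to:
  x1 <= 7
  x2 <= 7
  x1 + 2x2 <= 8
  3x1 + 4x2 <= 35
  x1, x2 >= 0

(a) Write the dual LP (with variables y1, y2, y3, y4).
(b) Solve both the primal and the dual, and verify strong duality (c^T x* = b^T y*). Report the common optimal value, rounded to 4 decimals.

The standard primal-dual pair for 'max c^T x s.t. A x <= b, x >= 0' is:
  Dual:  min b^T y  s.t.  A^T y >= c,  y >= 0.

So the dual LP is:
  minimize  7y1 + 7y2 + 8y3 + 35y4
  subject to:
    y1 + y3 + 3y4 >= 4
    y2 + 2y3 + 4y4 >= 4
    y1, y2, y3, y4 >= 0

Solving the primal: x* = (7, 0.5).
  primal value c^T x* = 30.
Solving the dual: y* = (2, 0, 2, 0).
  dual value b^T y* = 30.
Strong duality: c^T x* = b^T y*. Confirmed.

30


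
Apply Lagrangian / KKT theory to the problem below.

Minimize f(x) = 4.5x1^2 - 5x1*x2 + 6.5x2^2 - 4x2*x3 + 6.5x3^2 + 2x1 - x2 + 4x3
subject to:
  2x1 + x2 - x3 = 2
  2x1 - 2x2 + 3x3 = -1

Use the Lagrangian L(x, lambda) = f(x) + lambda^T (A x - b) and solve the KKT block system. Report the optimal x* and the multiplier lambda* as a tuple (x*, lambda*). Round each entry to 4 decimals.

Form the Lagrangian:
  L(x, lambda) = (1/2) x^T Q x + c^T x + lambda^T (A x - b)
Stationarity (grad_x L = 0): Q x + c + A^T lambda = 0.
Primal feasibility: A x = b.

This gives the KKT block system:
  [ Q   A^T ] [ x     ]   [-c ]
  [ A    0  ] [ lambda ] = [ b ]

Solving the linear system:
  x*      = (0.5741, 0.407, -0.4448)
  lambda* = (-2.7771, 0.2109)
  f(x*)   = 2.3637

x* = (0.5741, 0.407, -0.4448), lambda* = (-2.7771, 0.2109)


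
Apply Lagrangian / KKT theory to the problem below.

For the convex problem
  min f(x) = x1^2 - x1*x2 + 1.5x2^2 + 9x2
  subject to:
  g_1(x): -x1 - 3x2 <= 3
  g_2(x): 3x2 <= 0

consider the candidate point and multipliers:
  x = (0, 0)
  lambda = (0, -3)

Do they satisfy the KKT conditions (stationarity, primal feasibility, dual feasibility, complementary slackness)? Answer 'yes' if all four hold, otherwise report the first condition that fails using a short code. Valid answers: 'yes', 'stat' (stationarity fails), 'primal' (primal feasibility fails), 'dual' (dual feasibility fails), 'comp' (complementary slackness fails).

Gradient of f: grad f(x) = Q x + c = (0, 9)
Constraint values g_i(x) = a_i^T x - b_i:
  g_1((0, 0)) = -3
  g_2((0, 0)) = 0
Stationarity residual: grad f(x) + sum_i lambda_i a_i = (0, 0)
  -> stationarity OK
Primal feasibility (all g_i <= 0): OK
Dual feasibility (all lambda_i >= 0): FAILS
Complementary slackness (lambda_i * g_i(x) = 0 for all i): OK

Verdict: the first failing condition is dual_feasibility -> dual.

dual


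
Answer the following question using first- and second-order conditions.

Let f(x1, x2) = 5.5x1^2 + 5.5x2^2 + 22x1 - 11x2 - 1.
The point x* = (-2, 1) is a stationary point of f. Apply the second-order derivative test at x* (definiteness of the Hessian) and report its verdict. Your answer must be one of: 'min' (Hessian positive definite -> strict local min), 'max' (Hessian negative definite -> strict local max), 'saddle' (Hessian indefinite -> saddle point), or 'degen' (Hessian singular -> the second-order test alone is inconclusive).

Compute the Hessian H = grad^2 f:
  H = [[11, 0], [0, 11]]
Verify stationarity: grad f(x*) = H x* + g = (0, 0).
Eigenvalues of H: 11, 11.
Both eigenvalues > 0, so H is positive definite -> x* is a strict local min.

min


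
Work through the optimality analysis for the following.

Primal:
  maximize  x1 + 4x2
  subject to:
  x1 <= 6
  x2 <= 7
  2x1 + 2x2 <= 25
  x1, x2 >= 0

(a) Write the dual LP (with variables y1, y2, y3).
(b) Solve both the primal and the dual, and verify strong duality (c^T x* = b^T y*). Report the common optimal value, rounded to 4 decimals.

The standard primal-dual pair for 'max c^T x s.t. A x <= b, x >= 0' is:
  Dual:  min b^T y  s.t.  A^T y >= c,  y >= 0.

So the dual LP is:
  minimize  6y1 + 7y2 + 25y3
  subject to:
    y1 + 2y3 >= 1
    y2 + 2y3 >= 4
    y1, y2, y3 >= 0

Solving the primal: x* = (5.5, 7).
  primal value c^T x* = 33.5.
Solving the dual: y* = (0, 3, 0.5).
  dual value b^T y* = 33.5.
Strong duality: c^T x* = b^T y*. Confirmed.

33.5


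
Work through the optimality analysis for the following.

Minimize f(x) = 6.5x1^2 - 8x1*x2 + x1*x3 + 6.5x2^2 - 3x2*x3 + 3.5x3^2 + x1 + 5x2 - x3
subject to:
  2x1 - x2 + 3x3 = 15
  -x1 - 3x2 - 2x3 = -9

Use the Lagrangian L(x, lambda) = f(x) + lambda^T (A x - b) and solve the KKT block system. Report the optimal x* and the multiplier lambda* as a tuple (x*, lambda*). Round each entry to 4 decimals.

Form the Lagrangian:
  L(x, lambda) = (1/2) x^T Q x + c^T x + lambda^T (A x - b)
Stationarity (grad_x L = 0): Q x + c + A^T lambda = 0.
Primal feasibility: A x = b.

This gives the KKT block system:
  [ Q   A^T ] [ x     ]   [-c ]
  [ A    0  ] [ lambda ] = [ b ]

Solving the linear system:
  x*      = (1.0963, -0.1731, 4.2115)
  lambda* = (-11.5996, -2.3516)
  f(x*)   = 74.4247

x* = (1.0963, -0.1731, 4.2115), lambda* = (-11.5996, -2.3516)


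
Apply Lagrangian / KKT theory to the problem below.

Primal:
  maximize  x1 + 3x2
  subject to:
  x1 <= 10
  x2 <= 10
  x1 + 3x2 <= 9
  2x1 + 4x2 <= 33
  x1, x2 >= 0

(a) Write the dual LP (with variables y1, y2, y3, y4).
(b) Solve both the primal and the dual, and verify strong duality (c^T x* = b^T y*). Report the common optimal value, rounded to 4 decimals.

The standard primal-dual pair for 'max c^T x s.t. A x <= b, x >= 0' is:
  Dual:  min b^T y  s.t.  A^T y >= c,  y >= 0.

So the dual LP is:
  minimize  10y1 + 10y2 + 9y3 + 33y4
  subject to:
    y1 + y3 + 2y4 >= 1
    y2 + 3y3 + 4y4 >= 3
    y1, y2, y3, y4 >= 0

Solving the primal: x* = (9, 0).
  primal value c^T x* = 9.
Solving the dual: y* = (0, 0, 1, 0).
  dual value b^T y* = 9.
Strong duality: c^T x* = b^T y*. Confirmed.

9


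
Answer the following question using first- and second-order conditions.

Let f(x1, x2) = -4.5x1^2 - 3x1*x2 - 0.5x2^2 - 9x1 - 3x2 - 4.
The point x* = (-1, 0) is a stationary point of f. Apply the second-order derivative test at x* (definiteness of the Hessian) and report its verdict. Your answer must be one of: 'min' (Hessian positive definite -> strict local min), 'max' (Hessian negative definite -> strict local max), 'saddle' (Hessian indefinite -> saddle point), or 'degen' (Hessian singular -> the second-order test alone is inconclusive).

Compute the Hessian H = grad^2 f:
  H = [[-9, -3], [-3, -1]]
Verify stationarity: grad f(x*) = H x* + g = (0, 0).
Eigenvalues of H: -10, 0.
H has a zero eigenvalue (singular; negative semidefinite but not definite), so H is neither positive definite, negative definite, nor indefinite. The second-order test alone is inconclusive -> degen.
(Indeed, f is constant along the null direction of H through x*, so x* is not a strict local extremum.)

degen


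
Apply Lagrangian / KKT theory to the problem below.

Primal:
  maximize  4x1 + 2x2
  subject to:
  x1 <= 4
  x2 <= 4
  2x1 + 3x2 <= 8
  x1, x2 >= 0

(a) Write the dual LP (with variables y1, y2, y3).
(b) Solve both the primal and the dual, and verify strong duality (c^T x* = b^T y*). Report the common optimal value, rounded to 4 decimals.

The standard primal-dual pair for 'max c^T x s.t. A x <= b, x >= 0' is:
  Dual:  min b^T y  s.t.  A^T y >= c,  y >= 0.

So the dual LP is:
  minimize  4y1 + 4y2 + 8y3
  subject to:
    y1 + 2y3 >= 4
    y2 + 3y3 >= 2
    y1, y2, y3 >= 0

Solving the primal: x* = (4, 0).
  primal value c^T x* = 16.
Solving the dual: y* = (2.6667, 0, 0.6667).
  dual value b^T y* = 16.
Strong duality: c^T x* = b^T y*. Confirmed.

16


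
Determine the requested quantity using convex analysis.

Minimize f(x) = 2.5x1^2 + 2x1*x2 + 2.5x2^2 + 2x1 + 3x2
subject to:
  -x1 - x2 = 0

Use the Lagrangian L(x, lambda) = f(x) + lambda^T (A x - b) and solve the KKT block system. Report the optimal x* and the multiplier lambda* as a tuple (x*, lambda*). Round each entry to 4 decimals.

Form the Lagrangian:
  L(x, lambda) = (1/2) x^T Q x + c^T x + lambda^T (A x - b)
Stationarity (grad_x L = 0): Q x + c + A^T lambda = 0.
Primal feasibility: A x = b.

This gives the KKT block system:
  [ Q   A^T ] [ x     ]   [-c ]
  [ A    0  ] [ lambda ] = [ b ]

Solving the linear system:
  x*      = (0.1667, -0.1667)
  lambda* = (2.5)
  f(x*)   = -0.0833

x* = (0.1667, -0.1667), lambda* = (2.5)


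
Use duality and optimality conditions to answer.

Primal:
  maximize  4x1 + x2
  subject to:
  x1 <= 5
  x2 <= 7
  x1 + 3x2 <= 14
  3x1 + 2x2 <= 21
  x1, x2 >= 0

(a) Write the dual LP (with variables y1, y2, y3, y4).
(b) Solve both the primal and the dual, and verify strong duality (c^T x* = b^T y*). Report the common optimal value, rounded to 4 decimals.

The standard primal-dual pair for 'max c^T x s.t. A x <= b, x >= 0' is:
  Dual:  min b^T y  s.t.  A^T y >= c,  y >= 0.

So the dual LP is:
  minimize  5y1 + 7y2 + 14y3 + 21y4
  subject to:
    y1 + y3 + 3y4 >= 4
    y2 + 3y3 + 2y4 >= 1
    y1, y2, y3, y4 >= 0

Solving the primal: x* = (5, 3).
  primal value c^T x* = 23.
Solving the dual: y* = (3.6667, 0, 0.3333, 0).
  dual value b^T y* = 23.
Strong duality: c^T x* = b^T y*. Confirmed.

23


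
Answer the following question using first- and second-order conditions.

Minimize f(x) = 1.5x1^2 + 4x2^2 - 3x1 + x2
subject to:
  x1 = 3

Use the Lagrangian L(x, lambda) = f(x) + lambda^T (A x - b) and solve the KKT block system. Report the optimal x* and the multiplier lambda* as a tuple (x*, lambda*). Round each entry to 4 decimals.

Form the Lagrangian:
  L(x, lambda) = (1/2) x^T Q x + c^T x + lambda^T (A x - b)
Stationarity (grad_x L = 0): Q x + c + A^T lambda = 0.
Primal feasibility: A x = b.

This gives the KKT block system:
  [ Q   A^T ] [ x     ]   [-c ]
  [ A    0  ] [ lambda ] = [ b ]

Solving the linear system:
  x*      = (3, -0.125)
  lambda* = (-6)
  f(x*)   = 4.4375

x* = (3, -0.125), lambda* = (-6)


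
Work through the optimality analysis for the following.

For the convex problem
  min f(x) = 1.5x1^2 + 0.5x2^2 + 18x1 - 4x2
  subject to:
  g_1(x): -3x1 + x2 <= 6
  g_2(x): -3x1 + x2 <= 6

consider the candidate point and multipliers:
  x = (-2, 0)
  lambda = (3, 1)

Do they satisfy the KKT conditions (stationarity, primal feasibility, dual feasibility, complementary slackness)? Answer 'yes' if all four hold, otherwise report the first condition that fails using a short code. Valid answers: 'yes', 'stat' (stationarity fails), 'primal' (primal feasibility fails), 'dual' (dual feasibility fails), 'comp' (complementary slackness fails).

Gradient of f: grad f(x) = Q x + c = (12, -4)
Constraint values g_i(x) = a_i^T x - b_i:
  g_1((-2, 0)) = 0
  g_2((-2, 0)) = 0
Stationarity residual: grad f(x) + sum_i lambda_i a_i = (0, 0)
  -> stationarity OK
Primal feasibility (all g_i <= 0): OK
Dual feasibility (all lambda_i >= 0): OK
Complementary slackness (lambda_i * g_i(x) = 0 for all i): OK

Verdict: yes, KKT holds.

yes


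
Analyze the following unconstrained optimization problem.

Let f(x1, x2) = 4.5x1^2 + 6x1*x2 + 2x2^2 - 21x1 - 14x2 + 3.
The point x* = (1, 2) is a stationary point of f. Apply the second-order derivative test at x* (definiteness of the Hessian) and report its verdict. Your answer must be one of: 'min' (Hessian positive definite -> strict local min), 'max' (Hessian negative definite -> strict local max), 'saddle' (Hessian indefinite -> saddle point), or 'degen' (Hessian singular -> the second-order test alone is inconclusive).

Compute the Hessian H = grad^2 f:
  H = [[9, 6], [6, 4]]
Verify stationarity: grad f(x*) = H x* + g = (0, 0).
Eigenvalues of H: 0, 13.
H has a zero eigenvalue (singular; positive semidefinite but not definite), so H is neither positive definite, negative definite, nor indefinite. The second-order test alone is inconclusive -> degen.
(Indeed, f is constant along the null direction of H through x*, so x* is not a strict local extremum.)

degen
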